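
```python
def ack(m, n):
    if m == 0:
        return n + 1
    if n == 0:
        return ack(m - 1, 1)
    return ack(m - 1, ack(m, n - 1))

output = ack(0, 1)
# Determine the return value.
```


ack(0, 1)
m == 0: return 1 + 1 = 2
= 2


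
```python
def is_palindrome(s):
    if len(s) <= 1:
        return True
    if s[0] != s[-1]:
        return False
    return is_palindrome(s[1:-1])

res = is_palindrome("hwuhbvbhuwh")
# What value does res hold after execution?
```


is_palindrome("hwuhbvbhuwh")
"hwuhbvbhuwh": s[0]='h' == s[-1]='h' -> is_palindrome("wuhbvbhuw")
"wuhbvbhuw": s[0]='w' == s[-1]='w' -> is_palindrome("uhbvbhu")
"uhbvbhu": s[0]='u' == s[-1]='u' -> is_palindrome("hbvbh")
"hbvbh": s[0]='h' == s[-1]='h' -> is_palindrome("bvb")
"bvb": s[0]='b' == s[-1]='b' -> is_palindrome("v")
"v": len <= 1 -> True
= True


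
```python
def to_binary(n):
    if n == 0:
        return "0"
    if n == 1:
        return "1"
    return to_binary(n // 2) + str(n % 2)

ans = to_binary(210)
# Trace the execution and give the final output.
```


to_binary(210)
= to_binary(105) + "0"
= to_binary(52) + "1" + "0"
= to_binary(26) + "0" + "1" + "0"
= to_binary(13) + "0" + "0" + "1" + "0"
= to_binary(6) + "1" + "0" + "0" + "1" + "0"
= to_binary(3) + "0" + "1" + "0" + "0" + "1" + "0"
= to_binary(1) + "1" + "0" + "1" + "0" + "0" + "1" + "0"
= "1" + "1" + "0" + "1" + "0" + "0" + "1" + "0"
= "11010010"


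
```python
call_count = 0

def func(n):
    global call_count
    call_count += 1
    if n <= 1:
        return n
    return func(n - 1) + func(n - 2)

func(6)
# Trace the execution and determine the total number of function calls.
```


func(6) calls func(5) and func(4); each non-base call branches into two more.
Let C(k) = total number of calls made by func(k), including the call to func(k) itself.
Base cases: C(0) = 1, C(1) = 1
Recurrence: C(k) = 1 + C(k-1) + C(k-2)
  C(2) = 1 + C(1) + C(0) = 1 + 1 + 1 = 3
  C(3) = 1 + C(2) + C(1) = 1 + 3 + 1 = 5
  C(4) = 1 + C(3) + C(2) = 1 + 5 + 3 = 9
  C(5) = 1 + C(4) + C(3) = 1 + 9 + 5 = 15
  C(6) = 1 + C(5) + C(4) = 1 + 15 + 9 = 25
Total calls = C(6) = 25


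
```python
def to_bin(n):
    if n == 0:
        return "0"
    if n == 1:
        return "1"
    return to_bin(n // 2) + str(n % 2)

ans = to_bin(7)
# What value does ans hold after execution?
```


to_bin(7)
= to_bin(3) + "1"
= to_bin(1) + "1" + "1"
= "1" + "1" + "1"
= "111"


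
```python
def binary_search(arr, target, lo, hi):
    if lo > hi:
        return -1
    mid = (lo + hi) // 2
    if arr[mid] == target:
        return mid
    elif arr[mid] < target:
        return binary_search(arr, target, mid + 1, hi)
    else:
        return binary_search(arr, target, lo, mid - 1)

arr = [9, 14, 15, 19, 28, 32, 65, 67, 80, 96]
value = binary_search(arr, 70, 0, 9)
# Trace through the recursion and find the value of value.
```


binary_search(arr, 70, 0, 9)
lo=0, hi=9, mid=4, arr[mid]=28
28 < 70, search right half
lo=5, hi=9, mid=7, arr[mid]=67
67 < 70, search right half
lo=8, hi=9, mid=8, arr[mid]=80
80 > 70, search left half
lo > hi, target not found, return -1
= -1


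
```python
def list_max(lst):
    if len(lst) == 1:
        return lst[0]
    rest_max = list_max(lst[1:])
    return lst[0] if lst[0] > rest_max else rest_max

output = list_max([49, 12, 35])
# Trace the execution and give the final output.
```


list_max([49, 12, 35])
= compare 49 with list_max([12, 35])
= compare 12 with list_max([35])
Base: list_max([35]) = 35
compare 12 with 35: max = 35
compare 49 with 35: max = 49
= 49


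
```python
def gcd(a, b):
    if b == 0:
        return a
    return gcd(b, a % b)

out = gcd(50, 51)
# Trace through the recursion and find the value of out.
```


gcd(50, 51)
= gcd(51, 50 % 51) = gcd(51, 50)
= gcd(50, 51 % 50) = gcd(50, 1)
= gcd(1, 50 % 1) = gcd(1, 0)
b == 0, return a = 1


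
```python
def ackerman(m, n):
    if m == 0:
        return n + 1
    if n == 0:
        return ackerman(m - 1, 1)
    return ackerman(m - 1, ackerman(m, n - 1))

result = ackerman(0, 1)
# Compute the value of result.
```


ackerman(0, 1)
m == 0: return 1 + 1 = 2
= 2


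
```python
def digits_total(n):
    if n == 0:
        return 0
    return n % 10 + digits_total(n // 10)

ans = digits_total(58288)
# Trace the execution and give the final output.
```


digits_total(58288)
= 8 + digits_total(5828)
= 8 + 8 + digits_total(582)
= 8 + 8 + 2 + digits_total(58)
= 8 + 8 + 2 + 8 + digits_total(5)
= 8 + 8 + 2 + 8 + 5 + digits_total(0)
= 8 + 8 + 2 + 8 + 5 + 0
= 31


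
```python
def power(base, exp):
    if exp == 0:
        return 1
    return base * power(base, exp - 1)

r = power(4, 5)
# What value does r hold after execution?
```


power(4, 5)
= 4 * power(4, 4)
= 4 * 4 * power(4, 3)
= 4 * 4 * 4 * power(4, 2)
= 4 * 4 * 4 * 4 * power(4, 1)
= 4 * 4 * 4 * 4 * 4 * power(4, 0)
= 4 * 4 * 4 * 4 * 4 * 1
= 1024


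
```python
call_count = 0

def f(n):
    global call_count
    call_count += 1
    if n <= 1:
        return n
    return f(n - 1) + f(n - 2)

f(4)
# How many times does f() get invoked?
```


f(4) calls f(3) and f(2); each non-base call branches into two more.
Let C(k) = total number of calls made by f(k), including the call to f(k) itself.
Base cases: C(0) = 1, C(1) = 1
Recurrence: C(k) = 1 + C(k-1) + C(k-2)
  C(2) = 1 + C(1) + C(0) = 1 + 1 + 1 = 3
  C(3) = 1 + C(2) + C(1) = 1 + 3 + 1 = 5
  C(4) = 1 + C(3) + C(2) = 1 + 5 + 3 = 9
Total calls = C(4) = 9


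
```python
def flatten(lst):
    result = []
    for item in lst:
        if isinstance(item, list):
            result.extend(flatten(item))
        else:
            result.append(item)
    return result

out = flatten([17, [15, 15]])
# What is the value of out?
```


flatten([17, [15, 15]])
Processing each element:
  17 is not a list -> append 17
  [15, 15] is a list -> flatten recursively -> [15, 15]
= [17, 15, 15]


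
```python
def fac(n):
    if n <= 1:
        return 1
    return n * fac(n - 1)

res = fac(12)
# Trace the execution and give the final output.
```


fac(12)
= 12 * fac(11)
= 12 * 11 * fac(10)
= 12 * 11 * 10 * fac(9)
= 12 * 11 * 10 * 9 * fac(8)
= 12 * 11 * 10 * 9 * 8 * fac(7)
= 12 * 11 * 10 * 9 * 8 * 7 * fac(6)
= 12 * 11 * 10 * 9 * 8 * 7 * 6 * fac(5)
= 12 * 11 * 10 * 9 * 8 * 7 * 6 * 5 * fac(4)
= 12 * 11 * 10 * 9 * 8 * 7 * 6 * 5 * 4 * fac(3)
= 12 * 11 * 10 * 9 * 8 * 7 * 6 * 5 * 4 * 3 * fac(2)
= 12 * 11 * 10 * 9 * 8 * 7 * 6 * 5 * 4 * 3 * 2 * fac(1)
= 12 * 11 * 10 * 9 * 8 * 7 * 6 * 5 * 4 * 3 * 2 * 1
= 479001600


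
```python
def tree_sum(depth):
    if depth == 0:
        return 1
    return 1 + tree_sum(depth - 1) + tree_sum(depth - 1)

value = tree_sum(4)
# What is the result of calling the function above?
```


tree_sum(4)
= 1 + tree_sum(3) + tree_sum(3)
= 1 + 2 * tree_sum(3)
tree_sum(k) = 2^(k+1) - 1
tree_sum(0) = 1
tree_sum(1) = 3
tree_sum(2) = 7
tree_sum(3) = 15
tree_sum(4) = 31
tree_sum(4) = 2^5 - 1 = 31


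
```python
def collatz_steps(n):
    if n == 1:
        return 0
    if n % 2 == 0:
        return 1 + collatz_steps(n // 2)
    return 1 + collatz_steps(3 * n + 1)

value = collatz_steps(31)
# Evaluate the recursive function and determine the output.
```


collatz_steps(31)
31 is odd -> 3*31+1 = 94 -> collatz_steps(94)
94 is even -> collatz_steps(47)
47 is odd -> 3*47+1 = 142 -> collatz_steps(142)
142 is even -> collatz_steps(71)
71 is odd -> 3*71+1 = 214 -> collatz_steps(214)
214 is even -> collatz_steps(107)
107 is odd -> 3*107+1 = 322 -> collatz_steps(322)
322 is even -> collatz_steps(161)
161 is odd -> 3*161+1 = 484 -> collatz_steps(484)
484 is even -> collatz_steps(242)
242 is even -> collatz_steps(121)
121 is odd -> 3*121+1 = 364 -> collatz_steps(364)
364 is even -> collatz_steps(182)
182 is even -> collatz_steps(91)
91 is odd -> 3*91+1 = 274 -> collatz_steps(274)
274 is even -> collatz_steps(137)
137 is odd -> 3*137+1 = 412 -> collatz_steps(412)
412 is even -> collatz_steps(206)
206 is even -> collatz_steps(103)
103 is odd -> 3*103+1 = 310 -> collatz_steps(310)
310 is even -> collatz_steps(155)
155 is odd -> 3*155+1 = 466 -> collatz_steps(466)
466 is even -> collatz_steps(233)
233 is odd -> 3*233+1 = 700 -> collatz_steps(700)
700 is even -> collatz_steps(350)
350 is even -> collatz_steps(175)
175 is odd -> 3*175+1 = 526 -> collatz_steps(526)
526 is even -> collatz_steps(263)
263 is odd -> 3*263+1 = 790 -> collatz_steps(790)
790 is even -> collatz_steps(395)
395 is odd -> 3*395+1 = 1186 -> collatz_steps(1186)
1186 is even -> collatz_steps(593)
593 is odd -> 3*593+1 = 1780 -> collatz_steps(1780)
1780 is even -> collatz_steps(890)
890 is even -> collatz_steps(445)
445 is odd -> 3*445+1 = 1336 -> collatz_steps(1336)
1336 is even -> collatz_steps(668)
668 is even -> collatz_steps(334)
334 is even -> collatz_steps(167)
167 is odd -> 3*167+1 = 502 -> collatz_steps(502)
502 is even -> collatz_steps(251)
251 is odd -> 3*251+1 = 754 -> collatz_steps(754)
754 is even -> collatz_steps(377)
377 is odd -> 3*377+1 = 1132 -> collatz_steps(1132)
1132 is even -> collatz_steps(566)
566 is even -> collatz_steps(283)
283 is odd -> 3*283+1 = 850 -> collatz_steps(850)
850 is even -> collatz_steps(425)
425 is odd -> 3*425+1 = 1276 -> collatz_steps(1276)
1276 is even -> collatz_steps(638)
638 is even -> collatz_steps(319)
319 is odd -> 3*319+1 = 958 -> collatz_steps(958)
958 is even -> collatz_steps(479)
479 is odd -> 3*479+1 = 1438 -> collatz_steps(1438)
1438 is even -> collatz_steps(719)
719 is odd -> 3*719+1 = 2158 -> collatz_steps(2158)
2158 is even -> collatz_steps(1079)
1079 is odd -> 3*1079+1 = 3238 -> collatz_steps(3238)
3238 is even -> collatz_steps(1619)
1619 is odd -> 3*1619+1 = 4858 -> collatz_steps(4858)
4858 is even -> collatz_steps(2429)
2429 is odd -> 3*2429+1 = 7288 -> collatz_steps(7288)
7288 is even -> collatz_steps(3644)
3644 is even -> collatz_steps(1822)
1822 is even -> collatz_steps(911)
911 is odd -> 3*911+1 = 2734 -> collatz_steps(2734)
2734 is even -> collatz_steps(1367)
1367 is odd -> 3*1367+1 = 4102 -> collatz_steps(4102)
4102 is even -> collatz_steps(2051)
2051 is odd -> 3*2051+1 = 6154 -> collatz_steps(6154)
6154 is even -> collatz_steps(3077)
3077 is odd -> 3*3077+1 = 9232 -> collatz_steps(9232)
9232 is even -> collatz_steps(4616)
4616 is even -> collatz_steps(2308)
2308 is even -> collatz_steps(1154)
1154 is even -> collatz_steps(577)
577 is odd -> 3*577+1 = 1732 -> collatz_steps(1732)
1732 is even -> collatz_steps(866)
866 is even -> collatz_steps(433)
433 is odd -> 3*433+1 = 1300 -> collatz_steps(1300)
1300 is even -> collatz_steps(650)
650 is even -> collatz_steps(325)
325 is odd -> 3*325+1 = 976 -> collatz_steps(976)
976 is even -> collatz_steps(488)
488 is even -> collatz_steps(244)
244 is even -> collatz_steps(122)
122 is even -> collatz_steps(61)
61 is odd -> 3*61+1 = 184 -> collatz_steps(184)
184 is even -> collatz_steps(92)
92 is even -> collatz_steps(46)
46 is even -> collatz_steps(23)
23 is odd -> 3*23+1 = 70 -> collatz_steps(70)
70 is even -> collatz_steps(35)
35 is odd -> 3*35+1 = 106 -> collatz_steps(106)
106 is even -> collatz_steps(53)
53 is odd -> 3*53+1 = 160 -> collatz_steps(160)
160 is even -> collatz_steps(80)
80 is even -> collatz_steps(40)
40 is even -> collatz_steps(20)
20 is even -> collatz_steps(10)
10 is even -> collatz_steps(5)
5 is odd -> 3*5+1 = 16 -> collatz_steps(16)
16 is even -> collatz_steps(8)
8 is even -> collatz_steps(4)
4 is even -> collatz_steps(2)
2 is even -> collatz_steps(1)
Reached 1 after 106 steps
= 106


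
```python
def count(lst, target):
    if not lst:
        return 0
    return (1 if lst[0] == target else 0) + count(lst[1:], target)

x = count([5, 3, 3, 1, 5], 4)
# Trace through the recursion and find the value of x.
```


count([5, 3, 3, 1, 5], 4)
lst[0]=5 != 4: 0 + count([3, 3, 1, 5], 4)
lst[0]=3 != 4: 0 + count([3, 1, 5], 4)
lst[0]=3 != 4: 0 + count([1, 5], 4)
lst[0]=1 != 4: 0 + count([5], 4)
lst[0]=5 != 4: 0 + count([], 4)
= 0


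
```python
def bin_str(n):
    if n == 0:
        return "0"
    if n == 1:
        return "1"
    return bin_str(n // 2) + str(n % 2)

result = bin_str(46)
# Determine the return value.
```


bin_str(46)
= bin_str(23) + "0"
= bin_str(11) + "1" + "0"
= bin_str(5) + "1" + "1" + "0"
= bin_str(2) + "1" + "1" + "1" + "0"
= bin_str(1) + "0" + "1" + "1" + "1" + "0"
= "1" + "0" + "1" + "1" + "1" + "0"
= "101110"


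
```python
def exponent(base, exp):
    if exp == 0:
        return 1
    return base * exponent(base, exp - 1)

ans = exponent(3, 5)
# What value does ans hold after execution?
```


exponent(3, 5)
= 3 * exponent(3, 4)
= 3 * 3 * exponent(3, 3)
= 3 * 3 * 3 * exponent(3, 2)
= 3 * 3 * 3 * 3 * exponent(3, 1)
= 3 * 3 * 3 * 3 * 3 * exponent(3, 0)
= 3 * 3 * 3 * 3 * 3 * 1
= 243


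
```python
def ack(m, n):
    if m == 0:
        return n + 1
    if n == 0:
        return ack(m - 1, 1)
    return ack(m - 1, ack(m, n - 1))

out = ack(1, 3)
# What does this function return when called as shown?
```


ack(1, 3)
= ack(0, ack(1, 2))
First compute ack(1, 2) = 4
= ack(0, 4)
= 5


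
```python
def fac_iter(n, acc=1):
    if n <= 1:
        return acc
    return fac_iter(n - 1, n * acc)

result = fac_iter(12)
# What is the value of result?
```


fac_iter(12, 1)
= fac_iter(11, 12 * 1) = fac_iter(11, 12)
= fac_iter(10, 11 * 12) = fac_iter(10, 132)
= fac_iter(9, 10 * 132) = fac_iter(9, 1320)
= fac_iter(8, 9 * 1320) = fac_iter(8, 11880)
= fac_iter(7, 8 * 11880) = fac_iter(7, 95040)
= fac_iter(6, 7 * 95040) = fac_iter(6, 665280)
= fac_iter(5, 6 * 665280) = fac_iter(5, 3991680)
= fac_iter(4, 5 * 3991680) = fac_iter(4, 19958400)
= fac_iter(3, 4 * 19958400) = fac_iter(3, 79833600)
= fac_iter(2, 3 * 79833600) = fac_iter(2, 239500800)
= fac_iter(1, 2 * 239500800) = fac_iter(1, 479001600)
n <= 1, return acc = 479001600


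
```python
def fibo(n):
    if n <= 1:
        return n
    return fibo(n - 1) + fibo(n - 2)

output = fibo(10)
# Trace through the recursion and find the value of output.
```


fibo(10)
= fibo(9) + fibo(8)
= (fibo(8) + fibo(7)) + fibo(8)
Computing bottom-up: fibo(0)=0, fibo(1)=1, fibo(2)=1, fibo(3)=2, fibo(4)=3, fibo(5)=5, fibo(6)=8, fibo(7)=13, fibo(8)=21, fibo(9)=34, fibo(10)=55
= 55


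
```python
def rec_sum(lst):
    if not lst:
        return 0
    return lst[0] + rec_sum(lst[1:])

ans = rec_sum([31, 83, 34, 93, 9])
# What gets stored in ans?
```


rec_sum([31, 83, 34, 93, 9])
= 31 + rec_sum([83, 34, 93, 9])
= 31 + 83 + rec_sum([34, 93, 9])
= 31 + 83 + 34 + rec_sum([93, 9])
= 31 + 83 + 34 + 93 + rec_sum([9])
= 31 + 83 + 34 + 93 + 9 + rec_sum([])
= 31 + 83 + 34 + 93 + 9 + 0
= 250


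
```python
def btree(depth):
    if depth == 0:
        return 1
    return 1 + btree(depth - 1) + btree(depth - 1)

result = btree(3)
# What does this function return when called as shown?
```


btree(3)
= 1 + btree(2) + btree(2)
= 1 + 2 * btree(2)
btree(k) = 2^(k+1) - 1
btree(0) = 1
btree(1) = 3
btree(2) = 7
btree(3) = 15
btree(3) = 2^4 - 1 = 15


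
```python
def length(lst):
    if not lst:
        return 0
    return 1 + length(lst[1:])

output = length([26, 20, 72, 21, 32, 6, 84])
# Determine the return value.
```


length([26, 20, 72, 21, 32, 6, 84])
= 1 + length([20, 72, 21, 32, 6, 84])
= 1 + 1 + length([72, 21, 32, 6, 84])
= 1 + 1 + 1 + length([21, 32, 6, 84])
= 1 + 1 + 1 + 1 + length([32, 6, 84])
= 1 + 1 + 1 + 1 + 1 + length([6, 84])
= 1 + 1 + 1 + 1 + 1 + 1 + length([84])
= 1 + 1 + 1 + 1 + 1 + 1 + 1 + length([])
= 1 + 1 + 1 + 1 + 1 + 1 + 1 + 0
= 7


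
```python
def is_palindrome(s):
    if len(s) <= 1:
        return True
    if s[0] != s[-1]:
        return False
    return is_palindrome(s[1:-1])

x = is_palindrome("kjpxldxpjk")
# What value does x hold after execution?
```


is_palindrome("kjpxldxpjk")
"kjpxldxpjk": s[0]='k' == s[-1]='k' -> is_palindrome("jpxldxpj")
"jpxldxpj": s[0]='j' == s[-1]='j' -> is_palindrome("pxldxp")
"pxldxp": s[0]='p' == s[-1]='p' -> is_palindrome("xldx")
"xldx": s[0]='x' == s[-1]='x' -> is_palindrome("ld")
"ld": s[0]='l' != s[-1]='d' -> False
= False


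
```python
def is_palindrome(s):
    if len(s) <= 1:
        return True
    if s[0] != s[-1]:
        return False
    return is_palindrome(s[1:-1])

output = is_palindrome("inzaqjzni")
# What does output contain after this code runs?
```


is_palindrome("inzaqjzni")
"inzaqjzni": s[0]='i' == s[-1]='i' -> is_palindrome("nzaqjzn")
"nzaqjzn": s[0]='n' == s[-1]='n' -> is_palindrome("zaqjz")
"zaqjz": s[0]='z' == s[-1]='z' -> is_palindrome("aqj")
"aqj": s[0]='a' != s[-1]='j' -> False
= False


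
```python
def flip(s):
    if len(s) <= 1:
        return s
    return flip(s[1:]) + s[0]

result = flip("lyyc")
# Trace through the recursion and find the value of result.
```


flip("lyyc")
= flip("yyc") + "l"
= flip("yc") + "y" + "l"
= flip("c") + "y" + "y" + "l"
= "c" + "y" + "y" + "l"
= "cyyl"


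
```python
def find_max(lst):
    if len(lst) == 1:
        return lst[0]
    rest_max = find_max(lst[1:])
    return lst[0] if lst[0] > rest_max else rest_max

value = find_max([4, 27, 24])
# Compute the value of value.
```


find_max([4, 27, 24])
= compare 4 with find_max([27, 24])
= compare 27 with find_max([24])
Base: find_max([24]) = 24
compare 27 with 24: max = 27
compare 4 with 27: max = 27
= 27


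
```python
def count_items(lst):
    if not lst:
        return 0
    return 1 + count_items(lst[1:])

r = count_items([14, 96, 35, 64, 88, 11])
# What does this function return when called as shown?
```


count_items([14, 96, 35, 64, 88, 11])
= 1 + count_items([96, 35, 64, 88, 11])
= 1 + 1 + count_items([35, 64, 88, 11])
= 1 + 1 + 1 + count_items([64, 88, 11])
= 1 + 1 + 1 + 1 + count_items([88, 11])
= 1 + 1 + 1 + 1 + 1 + count_items([11])
= 1 + 1 + 1 + 1 + 1 + 1 + count_items([])
= 1 + 1 + 1 + 1 + 1 + 1 + 0
= 6


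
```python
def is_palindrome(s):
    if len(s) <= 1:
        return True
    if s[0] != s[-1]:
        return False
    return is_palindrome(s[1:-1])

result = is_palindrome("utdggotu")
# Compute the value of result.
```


is_palindrome("utdggotu")
"utdggotu": s[0]='u' == s[-1]='u' -> is_palindrome("tdggot")
"tdggot": s[0]='t' == s[-1]='t' -> is_palindrome("dggo")
"dggo": s[0]='d' != s[-1]='o' -> False
= False


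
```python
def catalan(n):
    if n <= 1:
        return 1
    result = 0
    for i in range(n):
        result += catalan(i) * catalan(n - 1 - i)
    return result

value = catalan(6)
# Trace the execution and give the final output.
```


catalan(6)
= sum of catalan(i) * catalan(6-1-i) for i in 0..5
First compute sub-values bottom-up:
  catalan(0) = 1, catalan(1) = 1
  catalan(2) = 1*1 + 1*1 = 2
  catalan(3) = 1*2 + 1*1 + 2*1 = 5
  catalan(4) = 1*5 + 1*2 + 2*1 + 5*1 = 14
  catalan(5) = 1*14 + 1*5 + 2*2 + 5*1 + 14*1 = 42
Now catalan(6):
  catalan(0)*catalan(5) = 1*42 = 42
  catalan(1)*catalan(4) = 1*14 = 14
  catalan(2)*catalan(3) = 2*5 = 10
  catalan(3)*catalan(2) = 5*2 = 10
  catalan(4)*catalan(1) = 14*1 = 14
  catalan(5)*catalan(0) = 42*1 = 42
= 42 + 14 + 10 + 10 + 14 + 42
= 132


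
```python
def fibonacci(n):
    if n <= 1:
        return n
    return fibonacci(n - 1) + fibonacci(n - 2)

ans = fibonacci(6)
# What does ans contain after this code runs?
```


fibonacci(6)
= fibonacci(5) + fibonacci(4)
= (fibonacci(4) + fibonacci(3)) + fibonacci(4)
Computing bottom-up: fibonacci(0)=0, fibonacci(1)=1, fibonacci(2)=1, fibonacci(3)=2, fibonacci(4)=3, fibonacci(5)=5, fibonacci(6)=8
= 8


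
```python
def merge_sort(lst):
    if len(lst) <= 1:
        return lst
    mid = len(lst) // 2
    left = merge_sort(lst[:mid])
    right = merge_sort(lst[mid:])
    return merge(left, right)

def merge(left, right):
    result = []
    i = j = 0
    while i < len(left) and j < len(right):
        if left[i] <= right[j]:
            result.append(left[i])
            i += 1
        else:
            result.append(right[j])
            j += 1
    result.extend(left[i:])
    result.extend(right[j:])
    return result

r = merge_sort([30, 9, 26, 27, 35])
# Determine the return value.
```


merge_sort([30, 9, 26, 27, 35])
Split into [30, 9] and [26, 27, 35]
Left sorted: [9, 30]
Right sorted: [26, 27, 35]
Merge [9, 30] and [26, 27, 35]
= [9, 26, 27, 30, 35]


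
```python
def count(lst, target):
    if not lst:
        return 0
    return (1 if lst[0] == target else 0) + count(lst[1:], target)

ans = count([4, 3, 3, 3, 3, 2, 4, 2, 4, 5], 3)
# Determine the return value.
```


count([4, 3, 3, 3, 3, 2, 4, 2, 4, 5], 3)
lst[0]=4 != 3: 0 + count([3, 3, 3, 3, 2, 4, 2, 4, 5], 3)
lst[0]=3 == 3: 1 + count([3, 3, 3, 2, 4, 2, 4, 5], 3)
lst[0]=3 == 3: 1 + count([3, 3, 2, 4, 2, 4, 5], 3)
lst[0]=3 == 3: 1 + count([3, 2, 4, 2, 4, 5], 3)
lst[0]=3 == 3: 1 + count([2, 4, 2, 4, 5], 3)
lst[0]=2 != 3: 0 + count([4, 2, 4, 5], 3)
lst[0]=4 != 3: 0 + count([2, 4, 5], 3)
lst[0]=2 != 3: 0 + count([4, 5], 3)
lst[0]=4 != 3: 0 + count([5], 3)
lst[0]=5 != 3: 0 + count([], 3)
= 4


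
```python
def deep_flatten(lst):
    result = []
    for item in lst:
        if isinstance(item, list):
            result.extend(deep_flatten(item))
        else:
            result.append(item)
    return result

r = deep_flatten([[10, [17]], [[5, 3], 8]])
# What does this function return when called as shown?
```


deep_flatten([[10, [17]], [[5, 3], 8]])
Processing each element:
  [10, [17]] is a list -> deep_flatten recursively -> [10, 17]
  [[5, 3], 8] is a list -> deep_flatten recursively -> [5, 3, 8]
= [10, 17, 5, 3, 8]


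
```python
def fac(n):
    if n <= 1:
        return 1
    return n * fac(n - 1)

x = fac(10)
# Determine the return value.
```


fac(10)
= 10 * fac(9)
= 10 * 9 * fac(8)
= 10 * 9 * 8 * fac(7)
= 10 * 9 * 8 * 7 * fac(6)
= 10 * 9 * 8 * 7 * 6 * fac(5)
= 10 * 9 * 8 * 7 * 6 * 5 * fac(4)
= 10 * 9 * 8 * 7 * 6 * 5 * 4 * fac(3)
= 10 * 9 * 8 * 7 * 6 * 5 * 4 * 3 * fac(2)
= 10 * 9 * 8 * 7 * 6 * 5 * 4 * 3 * 2 * fac(1)
= 10 * 9 * 8 * 7 * 6 * 5 * 4 * 3 * 2 * 1
= 3628800


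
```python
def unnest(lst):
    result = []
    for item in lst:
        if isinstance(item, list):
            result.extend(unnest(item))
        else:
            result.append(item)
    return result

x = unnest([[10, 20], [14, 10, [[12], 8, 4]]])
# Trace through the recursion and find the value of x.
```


unnest([[10, 20], [14, 10, [[12], 8, 4]]])
Processing each element:
  [10, 20] is a list -> unnest recursively -> [10, 20]
  [14, 10, [[12], 8, 4]] is a list -> unnest recursively -> [14, 10, 12, 8, 4]
= [10, 20, 14, 10, 12, 8, 4]


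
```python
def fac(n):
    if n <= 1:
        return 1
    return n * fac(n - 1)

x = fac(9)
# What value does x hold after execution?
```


fac(9)
= 9 * fac(8)
= 9 * 8 * fac(7)
= 9 * 8 * 7 * fac(6)
= 9 * 8 * 7 * 6 * fac(5)
= 9 * 8 * 7 * 6 * 5 * fac(4)
= 9 * 8 * 7 * 6 * 5 * 4 * fac(3)
= 9 * 8 * 7 * 6 * 5 * 4 * 3 * fac(2)
= 9 * 8 * 7 * 6 * 5 * 4 * 3 * 2 * fac(1)
= 9 * 8 * 7 * 6 * 5 * 4 * 3 * 2 * 1
= 362880


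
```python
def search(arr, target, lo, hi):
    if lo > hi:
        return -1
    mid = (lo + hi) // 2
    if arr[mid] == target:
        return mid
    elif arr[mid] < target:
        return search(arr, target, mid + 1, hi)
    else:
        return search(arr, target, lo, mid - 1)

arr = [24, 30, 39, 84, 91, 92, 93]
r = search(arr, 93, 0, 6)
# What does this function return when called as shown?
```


search(arr, 93, 0, 6)
lo=0, hi=6, mid=3, arr[mid]=84
84 < 93, search right half
lo=4, hi=6, mid=5, arr[mid]=92
92 < 93, search right half
lo=6, hi=6, mid=6, arr[mid]=93
arr[6] == 93, found at index 6
= 6


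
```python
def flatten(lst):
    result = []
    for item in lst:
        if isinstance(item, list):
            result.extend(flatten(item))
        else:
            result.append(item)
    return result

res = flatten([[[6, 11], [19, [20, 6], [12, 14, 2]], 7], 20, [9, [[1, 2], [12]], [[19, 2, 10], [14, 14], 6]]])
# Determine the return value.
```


flatten([[[6, 11], [19, [20, 6], [12, 14, 2]], 7], 20, [9, [[1, 2], [12]], [[19, 2, 10], [14, 14], 6]]])
Processing each element:
  [[6, 11], [19, [20, 6], [12, 14, 2]], 7] is a list -> flatten recursively -> [6, 11, 19, 20, 6, 12, 14, 2, 7]
  20 is not a list -> append 20
  [9, [[1, 2], [12]], [[19, 2, 10], [14, 14], 6]] is a list -> flatten recursively -> [9, 1, 2, 12, 19, 2, 10, 14, 14, 6]
= [6, 11, 19, 20, 6, 12, 14, 2, 7, 20, 9, 1, 2, 12, 19, 2, 10, 14, 14, 6]


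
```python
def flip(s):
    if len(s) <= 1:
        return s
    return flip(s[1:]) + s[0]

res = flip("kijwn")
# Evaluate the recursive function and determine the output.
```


flip("kijwn")
= flip("ijwn") + "k"
= flip("jwn") + "i" + "k"
= flip("wn") + "j" + "i" + "k"
= flip("n") + "w" + "j" + "i" + "k"
= "n" + "w" + "j" + "i" + "k"
= "nwjik"


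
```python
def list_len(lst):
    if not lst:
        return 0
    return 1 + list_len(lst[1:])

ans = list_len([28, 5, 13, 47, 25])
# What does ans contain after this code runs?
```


list_len([28, 5, 13, 47, 25])
= 1 + list_len([5, 13, 47, 25])
= 1 + 1 + list_len([13, 47, 25])
= 1 + 1 + 1 + list_len([47, 25])
= 1 + 1 + 1 + 1 + list_len([25])
= 1 + 1 + 1 + 1 + 1 + list_len([])
= 1 + 1 + 1 + 1 + 1 + 0
= 5


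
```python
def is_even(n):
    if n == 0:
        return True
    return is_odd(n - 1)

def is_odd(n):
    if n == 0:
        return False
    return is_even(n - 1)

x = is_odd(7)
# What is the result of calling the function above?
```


is_odd(7)
= is_even(6)
= is_odd(5)
= is_even(4)
= is_odd(3)
= is_even(2)
= is_odd(1)
= is_even(0)
n == 0: return True
= True


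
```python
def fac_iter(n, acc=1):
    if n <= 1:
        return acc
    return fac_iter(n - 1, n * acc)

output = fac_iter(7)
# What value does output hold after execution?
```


fac_iter(7, 1)
= fac_iter(6, 7 * 1) = fac_iter(6, 7)
= fac_iter(5, 6 * 7) = fac_iter(5, 42)
= fac_iter(4, 5 * 42) = fac_iter(4, 210)
= fac_iter(3, 4 * 210) = fac_iter(3, 840)
= fac_iter(2, 3 * 840) = fac_iter(2, 2520)
= fac_iter(1, 2 * 2520) = fac_iter(1, 5040)
n <= 1, return acc = 5040


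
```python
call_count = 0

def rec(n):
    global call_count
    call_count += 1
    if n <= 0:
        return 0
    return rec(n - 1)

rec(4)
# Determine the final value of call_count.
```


rec(4) calls rec(3) calls ... calls rec(0)
Total calls: 4 + 1 (for base case) = 5


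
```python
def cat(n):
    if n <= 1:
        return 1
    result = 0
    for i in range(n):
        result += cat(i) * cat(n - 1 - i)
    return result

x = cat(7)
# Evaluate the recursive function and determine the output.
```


cat(7)
= sum of cat(i) * cat(7-1-i) for i in 0..6
First compute sub-values bottom-up:
  cat(0) = 1, cat(1) = 1
  cat(2) = 1*1 + 1*1 = 2
  cat(3) = 1*2 + 1*1 + 2*1 = 5
  cat(4) = 1*5 + 1*2 + 2*1 + 5*1 = 14
  cat(5) = 1*14 + 1*5 + 2*2 + 5*1 + 14*1 = 42
  cat(6) = 1*42 + 1*14 + 2*5 + 5*2 + 14*1 + 42*1 = 132
Now cat(7):
  cat(0)*cat(6) = 1*132 = 132
  cat(1)*cat(5) = 1*42 = 42
  cat(2)*cat(4) = 2*14 = 28
  cat(3)*cat(3) = 5*5 = 25
  cat(4)*cat(2) = 14*2 = 28
  cat(5)*cat(1) = 42*1 = 42
  cat(6)*cat(0) = 132*1 = 132
= 132 + 42 + 28 + 25 + 28 + 42 + 132
= 429


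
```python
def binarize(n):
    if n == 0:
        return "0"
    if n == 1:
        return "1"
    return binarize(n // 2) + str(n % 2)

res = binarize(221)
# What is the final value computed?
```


binarize(221)
= binarize(110) + "1"
= binarize(55) + "0" + "1"
= binarize(27) + "1" + "0" + "1"
= binarize(13) + "1" + "1" + "0" + "1"
= binarize(6) + "1" + "1" + "1" + "0" + "1"
= binarize(3) + "0" + "1" + "1" + "1" + "0" + "1"
= binarize(1) + "1" + "0" + "1" + "1" + "1" + "0" + "1"
= "1" + "1" + "0" + "1" + "1" + "1" + "0" + "1"
= "11011101"


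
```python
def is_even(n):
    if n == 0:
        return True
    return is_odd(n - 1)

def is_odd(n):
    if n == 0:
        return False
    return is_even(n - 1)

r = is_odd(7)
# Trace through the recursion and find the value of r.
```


is_odd(7)
= is_even(6)
= is_odd(5)
= is_even(4)
= is_odd(3)
= is_even(2)
= is_odd(1)
= is_even(0)
n == 0: return True
= True


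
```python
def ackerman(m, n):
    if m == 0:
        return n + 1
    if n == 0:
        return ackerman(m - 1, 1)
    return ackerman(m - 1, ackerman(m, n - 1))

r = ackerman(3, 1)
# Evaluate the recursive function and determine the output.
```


ackerman(3, 1)
= ackerman(2, ackerman(3, 0))
First compute ackerman(3, 0) = 5
= ackerman(2, 5)
= 13


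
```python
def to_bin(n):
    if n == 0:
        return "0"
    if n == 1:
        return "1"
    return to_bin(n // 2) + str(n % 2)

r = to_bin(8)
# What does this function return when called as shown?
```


to_bin(8)
= to_bin(4) + "0"
= to_bin(2) + "0" + "0"
= to_bin(1) + "0" + "0" + "0"
= "1" + "0" + "0" + "0"
= "1000"


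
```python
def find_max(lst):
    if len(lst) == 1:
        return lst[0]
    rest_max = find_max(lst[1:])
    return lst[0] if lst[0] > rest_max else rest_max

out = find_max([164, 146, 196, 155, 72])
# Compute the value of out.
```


find_max([164, 146, 196, 155, 72])
= compare 164 with find_max([146, 196, 155, 72])
= compare 146 with find_max([196, 155, 72])
= compare 196 with find_max([155, 72])
= compare 155 with find_max([72])
Base: find_max([72]) = 72
compare 155 with 72: max = 155
compare 196 with 155: max = 196
compare 146 with 196: max = 196
compare 164 with 196: max = 196
= 196


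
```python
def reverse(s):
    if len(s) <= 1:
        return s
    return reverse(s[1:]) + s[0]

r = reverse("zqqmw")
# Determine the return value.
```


reverse("zqqmw")
= reverse("qqmw") + "z"
= reverse("qmw") + "q" + "z"
= reverse("mw") + "q" + "q" + "z"
= reverse("w") + "m" + "q" + "q" + "z"
= "w" + "m" + "q" + "q" + "z"
= "wmqqz"


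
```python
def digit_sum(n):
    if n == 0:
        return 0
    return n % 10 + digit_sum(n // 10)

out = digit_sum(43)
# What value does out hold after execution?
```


digit_sum(43)
= 3 + digit_sum(4)
= 3 + 4 + digit_sum(0)
= 3 + 4 + 0
= 7


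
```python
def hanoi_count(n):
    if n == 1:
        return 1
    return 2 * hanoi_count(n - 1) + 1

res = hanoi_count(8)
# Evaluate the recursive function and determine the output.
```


hanoi_count(8)
= 2 * hanoi_count(7) + 1
= 2 * (2 * hanoi_count(6) + 1) + 1
= 2 * (2 * (2 * hanoi_count(5) + 1) + 1) + 1
= 2 * (2 * (2 * (2 * hanoi_count(4) + 1) + 1) + 1) + 1
= 2 * (2 * (2 * (2 * (2 * hanoi_count(3) + 1) + 1) + 1) + 1) + 1
= 2 * (2 * (2 * (2 * (2 * (2 * hanoi_count(2) + 1) + 1) + 1) + 1) + 1) + 1
= 2 * (2 * (2 * (2 * (2 * (2 * (2 * hanoi_count(1) + 1) + 1) + 1) + 1) + 1) + 1) + 1
Now compute bottom-up:
hanoi_count(1) = 1
hanoi_count(2) = 2 * 1 + 1 = 3
hanoi_count(3) = 2 * 3 + 1 = 7
hanoi_count(4) = 2 * 7 + 1 = 15
hanoi_count(5) = 2 * 15 + 1 = 31
hanoi_count(6) = 2 * 31 + 1 = 63
hanoi_count(7) = 2 * 63 + 1 = 127
hanoi_count(8) = 2 * 127 + 1 = 255
= 255


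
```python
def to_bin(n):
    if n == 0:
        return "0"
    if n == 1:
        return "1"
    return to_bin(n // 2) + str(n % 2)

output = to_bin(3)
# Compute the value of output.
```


to_bin(3)
= to_bin(1) + "1"
= "1" + "1"
= "11"


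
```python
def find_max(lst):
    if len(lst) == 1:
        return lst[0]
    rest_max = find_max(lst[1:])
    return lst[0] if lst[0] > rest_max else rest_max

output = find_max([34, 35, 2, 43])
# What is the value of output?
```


find_max([34, 35, 2, 43])
= compare 34 with find_max([35, 2, 43])
= compare 35 with find_max([2, 43])
= compare 2 with find_max([43])
Base: find_max([43]) = 43
compare 2 with 43: max = 43
compare 35 with 43: max = 43
compare 34 with 43: max = 43
= 43


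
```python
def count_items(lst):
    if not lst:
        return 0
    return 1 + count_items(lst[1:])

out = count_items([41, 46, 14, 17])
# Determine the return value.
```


count_items([41, 46, 14, 17])
= 1 + count_items([46, 14, 17])
= 1 + 1 + count_items([14, 17])
= 1 + 1 + 1 + count_items([17])
= 1 + 1 + 1 + 1 + count_items([])
= 1 + 1 + 1 + 1 + 0
= 4


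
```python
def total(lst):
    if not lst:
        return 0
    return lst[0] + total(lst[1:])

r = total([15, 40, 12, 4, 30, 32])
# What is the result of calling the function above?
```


total([15, 40, 12, 4, 30, 32])
= 15 + total([40, 12, 4, 30, 32])
= 15 + 40 + total([12, 4, 30, 32])
= 15 + 40 + 12 + total([4, 30, 32])
= 15 + 40 + 12 + 4 + total([30, 32])
= 15 + 40 + 12 + 4 + 30 + total([32])
= 15 + 40 + 12 + 4 + 30 + 32 + total([])
= 15 + 40 + 12 + 4 + 30 + 32 + 0
= 133


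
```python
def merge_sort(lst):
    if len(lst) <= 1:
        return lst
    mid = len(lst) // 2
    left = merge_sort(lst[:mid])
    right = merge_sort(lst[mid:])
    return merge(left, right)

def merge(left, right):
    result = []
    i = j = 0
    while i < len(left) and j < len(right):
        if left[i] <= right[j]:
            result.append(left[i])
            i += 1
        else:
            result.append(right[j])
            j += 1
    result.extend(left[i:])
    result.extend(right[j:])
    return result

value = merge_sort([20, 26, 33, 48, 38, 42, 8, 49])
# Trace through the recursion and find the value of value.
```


merge_sort([20, 26, 33, 48, 38, 42, 8, 49])
Split into [20, 26, 33, 48] and [38, 42, 8, 49]
Left sorted: [20, 26, 33, 48]
Right sorted: [8, 38, 42, 49]
Merge [20, 26, 33, 48] and [8, 38, 42, 49]
= [8, 20, 26, 33, 38, 42, 48, 49]


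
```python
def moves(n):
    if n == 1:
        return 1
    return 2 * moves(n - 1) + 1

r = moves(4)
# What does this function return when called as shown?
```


moves(4)
= 2 * moves(3) + 1
= 2 * (2 * moves(2) + 1) + 1
= 2 * (2 * (2 * moves(1) + 1) + 1) + 1
Now compute bottom-up:
moves(1) = 1
moves(2) = 2 * 1 + 1 = 3
moves(3) = 2 * 3 + 1 = 7
moves(4) = 2 * 7 + 1 = 15
= 15


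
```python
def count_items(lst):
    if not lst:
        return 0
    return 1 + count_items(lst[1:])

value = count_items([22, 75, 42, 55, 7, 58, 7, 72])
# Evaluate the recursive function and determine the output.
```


count_items([22, 75, 42, 55, 7, 58, 7, 72])
= 1 + count_items([75, 42, 55, 7, 58, 7, 72])
= 1 + 1 + count_items([42, 55, 7, 58, 7, 72])
= 1 + 1 + 1 + count_items([55, 7, 58, 7, 72])
= 1 + 1 + 1 + 1 + count_items([7, 58, 7, 72])
= 1 + 1 + 1 + 1 + 1 + count_items([58, 7, 72])
= 1 + 1 + 1 + 1 + 1 + 1 + count_items([7, 72])
= 1 + 1 + 1 + 1 + 1 + 1 + 1 + count_items([72])
= 1 + 1 + 1 + 1 + 1 + 1 + 1 + 1 + count_items([])
= 1 + 1 + 1 + 1 + 1 + 1 + 1 + 1 + 0
= 8


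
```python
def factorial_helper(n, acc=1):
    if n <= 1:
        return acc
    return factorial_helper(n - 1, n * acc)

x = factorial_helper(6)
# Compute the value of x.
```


factorial_helper(6, 1)
= factorial_helper(5, 6 * 1) = factorial_helper(5, 6)
= factorial_helper(4, 5 * 6) = factorial_helper(4, 30)
= factorial_helper(3, 4 * 30) = factorial_helper(3, 120)
= factorial_helper(2, 3 * 120) = factorial_helper(2, 360)
= factorial_helper(1, 2 * 360) = factorial_helper(1, 720)
n <= 1, return acc = 720


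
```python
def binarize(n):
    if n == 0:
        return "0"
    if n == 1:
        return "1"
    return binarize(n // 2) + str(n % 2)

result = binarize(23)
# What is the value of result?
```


binarize(23)
= binarize(11) + "1"
= binarize(5) + "1" + "1"
= binarize(2) + "1" + "1" + "1"
= binarize(1) + "0" + "1" + "1" + "1"
= "1" + "0" + "1" + "1" + "1"
= "10111"


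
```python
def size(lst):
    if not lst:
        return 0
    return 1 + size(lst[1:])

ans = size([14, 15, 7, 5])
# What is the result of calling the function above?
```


size([14, 15, 7, 5])
= 1 + size([15, 7, 5])
= 1 + 1 + size([7, 5])
= 1 + 1 + 1 + size([5])
= 1 + 1 + 1 + 1 + size([])
= 1 + 1 + 1 + 1 + 0
= 4


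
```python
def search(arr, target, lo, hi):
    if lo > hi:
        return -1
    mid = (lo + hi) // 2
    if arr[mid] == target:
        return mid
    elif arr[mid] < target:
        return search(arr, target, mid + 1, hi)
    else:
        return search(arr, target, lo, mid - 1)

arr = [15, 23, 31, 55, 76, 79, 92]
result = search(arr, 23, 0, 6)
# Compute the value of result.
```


search(arr, 23, 0, 6)
lo=0, hi=6, mid=3, arr[mid]=55
55 > 23, search left half
lo=0, hi=2, mid=1, arr[mid]=23
arr[1] == 23, found at index 1
= 1


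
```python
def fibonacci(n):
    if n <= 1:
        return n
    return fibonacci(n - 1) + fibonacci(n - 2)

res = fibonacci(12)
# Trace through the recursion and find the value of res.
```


fibonacci(12)
= fibonacci(11) + fibonacci(10)
= (fibonacci(10) + fibonacci(9)) + fibonacci(10)
Computing bottom-up: fibonacci(0)=0, fibonacci(1)=1, fibonacci(2)=1, fibonacci(3)=2, fibonacci(4)=3, fibonacci(5)=5, fibonacci(6)=8, fibonacci(7)=13, fibonacci(8)=21, fibonacci(9)=34, fibonacci(10)=55, fibonacci(11)=89, fibonacci(12)=144
= 144


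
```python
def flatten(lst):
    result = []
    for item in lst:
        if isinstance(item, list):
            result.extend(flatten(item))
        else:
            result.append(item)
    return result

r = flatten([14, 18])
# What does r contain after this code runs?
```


flatten([14, 18])
Processing each element:
  14 is not a list -> append 14
  18 is not a list -> append 18
= [14, 18]


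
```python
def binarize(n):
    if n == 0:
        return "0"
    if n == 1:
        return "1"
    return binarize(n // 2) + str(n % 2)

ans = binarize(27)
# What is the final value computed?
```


binarize(27)
= binarize(13) + "1"
= binarize(6) + "1" + "1"
= binarize(3) + "0" + "1" + "1"
= binarize(1) + "1" + "0" + "1" + "1"
= "1" + "1" + "0" + "1" + "1"
= "11011"


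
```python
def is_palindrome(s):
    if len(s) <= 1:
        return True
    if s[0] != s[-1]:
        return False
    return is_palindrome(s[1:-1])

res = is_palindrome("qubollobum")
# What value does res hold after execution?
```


is_palindrome("qubollobum")
"qubollobum": s[0]='q' != s[-1]='m' -> False
= False


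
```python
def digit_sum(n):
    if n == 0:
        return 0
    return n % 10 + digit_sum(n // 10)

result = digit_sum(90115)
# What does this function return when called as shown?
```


digit_sum(90115)
= 5 + digit_sum(9011)
= 5 + 1 + digit_sum(901)
= 5 + 1 + 1 + digit_sum(90)
= 5 + 1 + 1 + 0 + digit_sum(9)
= 5 + 1 + 1 + 0 + 9 + digit_sum(0)
= 5 + 1 + 1 + 0 + 9 + 0
= 16


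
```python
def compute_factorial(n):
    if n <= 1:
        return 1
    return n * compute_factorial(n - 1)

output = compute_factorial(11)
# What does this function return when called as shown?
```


compute_factorial(11)
= 11 * compute_factorial(10)
= 11 * 10 * compute_factorial(9)
= 11 * 10 * 9 * compute_factorial(8)
= 11 * 10 * 9 * 8 * compute_factorial(7)
= 11 * 10 * 9 * 8 * 7 * compute_factorial(6)
= 11 * 10 * 9 * 8 * 7 * 6 * compute_factorial(5)
= 11 * 10 * 9 * 8 * 7 * 6 * 5 * compute_factorial(4)
= 11 * 10 * 9 * 8 * 7 * 6 * 5 * 4 * compute_factorial(3)
= 11 * 10 * 9 * 8 * 7 * 6 * 5 * 4 * 3 * compute_factorial(2)
= 11 * 10 * 9 * 8 * 7 * 6 * 5 * 4 * 3 * 2 * compute_factorial(1)
= 11 * 10 * 9 * 8 * 7 * 6 * 5 * 4 * 3 * 2 * 1
= 39916800


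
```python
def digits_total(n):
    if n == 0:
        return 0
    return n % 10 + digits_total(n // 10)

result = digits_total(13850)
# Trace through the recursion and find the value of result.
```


digits_total(13850)
= 0 + digits_total(1385)
= 0 + 5 + digits_total(138)
= 0 + 5 + 8 + digits_total(13)
= 0 + 5 + 8 + 3 + digits_total(1)
= 0 + 5 + 8 + 3 + 1 + digits_total(0)
= 0 + 5 + 8 + 3 + 1 + 0
= 17


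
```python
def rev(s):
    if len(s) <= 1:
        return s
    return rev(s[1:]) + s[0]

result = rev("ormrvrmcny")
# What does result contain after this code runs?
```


rev("ormrvrmcny")
= rev("rmrvrmcny") + "o"
= rev("mrvrmcny") + "r" + "o"
= rev("rvrmcny") + "m" + "r" + "o"
= rev("vrmcny") + "r" + "m" + "r" + "o"
= rev("rmcny") + "v" + "r" + "m" + "r" + "o"
= rev("mcny") + "r" + "v" + "r" + "m" + "r" + "o"
= rev("cny") + "m" + "r" + "v" + "r" + "m" + "r" + "o"
= rev("ny") + "c" + "m" + "r" + "v" + "r" + "m" + "r" + "o"
= rev("y") + "n" + "c" + "m" + "r" + "v" + "r" + "m" + "r" + "o"
= "y" + "n" + "c" + "m" + "r" + "v" + "r" + "m" + "r" + "o"
= "yncmrvrmro"


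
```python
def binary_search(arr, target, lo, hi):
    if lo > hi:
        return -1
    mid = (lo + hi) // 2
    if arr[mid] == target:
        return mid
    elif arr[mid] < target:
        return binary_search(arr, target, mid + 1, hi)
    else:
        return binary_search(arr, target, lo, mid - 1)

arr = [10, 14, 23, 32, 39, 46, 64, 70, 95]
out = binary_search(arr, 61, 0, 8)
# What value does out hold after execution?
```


binary_search(arr, 61, 0, 8)
lo=0, hi=8, mid=4, arr[mid]=39
39 < 61, search right half
lo=5, hi=8, mid=6, arr[mid]=64
64 > 61, search left half
lo=5, hi=5, mid=5, arr[mid]=46
46 < 61, search right half
lo > hi, target not found, return -1
= -1
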